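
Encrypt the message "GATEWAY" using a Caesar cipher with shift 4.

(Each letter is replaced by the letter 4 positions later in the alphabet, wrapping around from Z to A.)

Step 1: For each letter, shift forward by 4 positions (mod 26).
  G (position 6) -> position (6+4) mod 26 = 10 -> K
  A (position 0) -> position (0+4) mod 26 = 4 -> E
  T (position 19) -> position (19+4) mod 26 = 23 -> X
  E (position 4) -> position (4+4) mod 26 = 8 -> I
  W (position 22) -> position (22+4) mod 26 = 0 -> A
  A (position 0) -> position (0+4) mod 26 = 4 -> E
  Y (position 24) -> position (24+4) mod 26 = 2 -> C
Result: KEXIAEC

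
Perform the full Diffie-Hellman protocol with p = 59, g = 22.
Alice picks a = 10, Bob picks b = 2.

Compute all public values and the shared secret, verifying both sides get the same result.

Step 1: A = g^a mod p = 22^10 mod 59 = 29.
Step 2: B = g^b mod p = 22^2 mod 59 = 12.
Step 3: Alice computes s = B^a mod p = 12^10 mod 59 = 15.
Step 4: Bob computes s = A^b mod p = 29^2 mod 59 = 15.
Both sides agree: shared secret = 15.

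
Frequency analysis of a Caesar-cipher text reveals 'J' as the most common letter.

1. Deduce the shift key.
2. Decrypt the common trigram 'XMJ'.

Step 1: In English, 'E' is the most frequent letter (12.7%).
Step 2: The most frequent ciphertext letter is 'J' (position 9).
Step 3: Shift = (9 - 4) mod 26 = 5.
Step 4: Decrypt 'XMJ' by shifting back 5:
  X -> S
  M -> H
  J -> E
Step 5: 'XMJ' decrypts to 'SHE'.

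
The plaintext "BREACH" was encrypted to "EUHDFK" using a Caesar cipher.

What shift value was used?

Step 1: Compare first letters: B (position 1) -> E (position 4).
Step 2: Shift = (4 - 1) mod 26 = 3.
The shift value is 3.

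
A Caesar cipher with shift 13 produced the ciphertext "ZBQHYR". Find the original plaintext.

Step 1: Reverse the shift by subtracting 13 from each letter position.
  Z (position 25) -> position (25-13) mod 26 = 12 -> M
  B (position 1) -> position (1-13) mod 26 = 14 -> O
  Q (position 16) -> position (16-13) mod 26 = 3 -> D
  H (position 7) -> position (7-13) mod 26 = 20 -> U
  Y (position 24) -> position (24-13) mod 26 = 11 -> L
  R (position 17) -> position (17-13) mod 26 = 4 -> E
Decrypted message: MODULE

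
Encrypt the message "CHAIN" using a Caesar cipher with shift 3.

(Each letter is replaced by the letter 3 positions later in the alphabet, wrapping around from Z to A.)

Step 1: For each letter, shift forward by 3 positions (mod 26).
  C (position 2) -> position (2+3) mod 26 = 5 -> F
  H (position 7) -> position (7+3) mod 26 = 10 -> K
  A (position 0) -> position (0+3) mod 26 = 3 -> D
  I (position 8) -> position (8+3) mod 26 = 11 -> L
  N (position 13) -> position (13+3) mod 26 = 16 -> Q
Result: FKDLQ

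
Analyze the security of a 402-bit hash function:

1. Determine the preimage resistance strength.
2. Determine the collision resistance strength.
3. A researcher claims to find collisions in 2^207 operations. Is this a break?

Step 1: Preimage resistance requires brute-force of 2^402 operations.
Step 2: Collision resistance (birthday bound) = 2^(402/2) = 2^201.
Step 3: The claimed attack costs 2^207 operations.
Step 4: Since 2^207 >= 2^201, the claimed attack is no faster than the generic birthday attack, so this does not break collision resistance.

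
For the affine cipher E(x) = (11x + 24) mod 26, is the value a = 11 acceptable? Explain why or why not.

Step 1: Compute gcd(11, 26).
Step 2: gcd(11, 26) = 1.
Since gcd = 1, 11 is coprime with 26, so it is a valid key.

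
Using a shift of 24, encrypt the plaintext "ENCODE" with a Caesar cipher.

Step 1: For each letter, shift forward by 24 positions (mod 26).
  E (position 4) -> position (4+24) mod 26 = 2 -> C
  N (position 13) -> position (13+24) mod 26 = 11 -> L
  C (position 2) -> position (2+24) mod 26 = 0 -> A
  O (position 14) -> position (14+24) mod 26 = 12 -> M
  D (position 3) -> position (3+24) mod 26 = 1 -> B
  E (position 4) -> position (4+24) mod 26 = 2 -> C
Result: CLAMBC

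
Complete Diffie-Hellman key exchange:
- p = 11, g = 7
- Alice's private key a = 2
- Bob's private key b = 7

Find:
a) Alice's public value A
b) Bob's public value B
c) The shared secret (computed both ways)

Step 1: A = g^a mod p = 7^2 mod 11 = 5.
Step 2: B = g^b mod p = 7^7 mod 11 = 6.
Step 3: Alice computes s = B^a mod p = 6^2 mod 11 = 3.
Step 4: Bob computes s = A^b mod p = 5^7 mod 11 = 3.
Both sides agree: shared secret = 3.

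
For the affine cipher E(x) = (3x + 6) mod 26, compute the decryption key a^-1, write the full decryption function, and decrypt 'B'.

Step 1: Find a^-1, the modular inverse of 3 mod 26.
Step 2: We need 3 * a^-1 = 1 (mod 26).
Step 3: 3 * 9 = 27 = 1 * 26 + 1, so a^-1 = 9.
Step 4: D(y) = 9(y - 6) mod 26.
Step 5: Apply to 'B' (y = 1): D(1) = 9 * (1 - 6) mod 26 = 9 * -5 mod 26 = 7 -> 'H'.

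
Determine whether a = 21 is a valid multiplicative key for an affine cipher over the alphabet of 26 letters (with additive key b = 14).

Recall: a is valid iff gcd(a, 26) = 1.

Step 1: Compute gcd(21, 26).
Step 2: gcd(21, 26) = 1.
Since gcd = 1, 21 is coprime with 26, so it is a valid key.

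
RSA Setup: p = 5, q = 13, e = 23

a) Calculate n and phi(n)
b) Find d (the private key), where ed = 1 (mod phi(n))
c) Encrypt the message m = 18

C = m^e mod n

Step 1: n = 5 * 13 = 65.
Step 2: phi(n) = (5-1)(13-1) = 4 * 12 = 48.
Step 3: Find d = 23^(-1) mod 48 = 23.
  Verify: 23 * 23 = 529 = 1 (mod 48).
Step 4: C = 18^23 mod 65 = 47.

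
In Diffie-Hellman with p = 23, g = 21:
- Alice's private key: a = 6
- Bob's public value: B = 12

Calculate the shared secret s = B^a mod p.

Step 1: s = B^a mod p = 12^6 mod 23.
  12^1 mod 23 = 12
  12^2 mod 23 = (12 * 12) mod 23 = 6
  12^3 mod 23 = (6 * 12) mod 23 = 3
  12^4 mod 23 = (3 * 12) mod 23 = 13
  12^5 mod 23 = (13 * 12) mod 23 = 18
  12^6 mod 23 = (18 * 12) mod 23 = 9
Result: shared secret = 9.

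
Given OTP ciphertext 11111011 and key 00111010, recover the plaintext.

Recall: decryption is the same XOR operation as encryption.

Step 1: XOR ciphertext with key:
  Ciphertext: 11111011
  Key:        00111010
  XOR:        11000001
Step 2: Plaintext = 11000001 = 193 in decimal.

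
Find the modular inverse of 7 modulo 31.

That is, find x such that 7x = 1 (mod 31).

Step 1: We need x such that 7 * x = 1 (mod 31).
Step 2: Using the extended Euclidean algorithm or trial:
  7 * 9 = 63 = 2 * 31 + 1.
Step 3: Since 63 mod 31 = 1, the inverse is x = 9.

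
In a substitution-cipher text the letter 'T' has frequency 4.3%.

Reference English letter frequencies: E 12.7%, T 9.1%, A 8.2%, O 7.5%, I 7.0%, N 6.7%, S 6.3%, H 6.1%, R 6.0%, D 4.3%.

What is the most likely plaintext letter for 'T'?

Step 1: The observed frequency is 4.3%.
Step 2: Compare with English frequencies:
  E: 12.7% (difference: 8.4%)
  T: 9.1% (difference: 4.8%)
  A: 8.2% (difference: 3.9%)
  O: 7.5% (difference: 3.2%)
  I: 7.0% (difference: 2.7%)
  N: 6.7% (difference: 2.4%)
  S: 6.3% (difference: 2.0%)
  H: 6.1% (difference: 1.8%)
  R: 6.0% (difference: 1.7%)
  D: 4.3% (difference: 0.0%) <-- closest
Step 3: 'T' most likely represents 'D' (frequency 4.3%).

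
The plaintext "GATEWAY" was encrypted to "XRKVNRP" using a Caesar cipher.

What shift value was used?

Step 1: Compare first letters: G (position 6) -> X (position 23).
Step 2: Shift = (23 - 6) mod 26 = 17.
The shift value is 17.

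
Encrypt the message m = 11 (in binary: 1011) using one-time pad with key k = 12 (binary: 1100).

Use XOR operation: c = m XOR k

Step 1: Write out the XOR operation bit by bit:
  Message: 1011
  Key:     1100
  XOR:     0111
Step 2: Convert to decimal: 0111 = 7.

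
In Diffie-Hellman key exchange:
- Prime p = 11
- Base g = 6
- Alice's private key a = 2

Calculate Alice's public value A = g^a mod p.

Step 1: A = g^a mod p = 6^2 mod 11.
  6^1 mod 11 = 6
  6^2 mod 11 = (6 * 6) mod 11 = 3
Result: A = 3.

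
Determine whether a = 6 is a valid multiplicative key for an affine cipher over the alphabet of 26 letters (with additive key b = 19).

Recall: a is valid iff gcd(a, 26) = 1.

Step 1: Compute gcd(6, 26).
Step 2: gcd(6, 26) = 2.
Since gcd = 2 != 1, 6 shares a common factor with 26, so it cannot be used.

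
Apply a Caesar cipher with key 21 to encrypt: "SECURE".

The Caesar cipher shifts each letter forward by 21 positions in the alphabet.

Step 1: For each letter, shift forward by 21 positions (mod 26).
  S (position 18) -> position (18+21) mod 26 = 13 -> N
  E (position 4) -> position (4+21) mod 26 = 25 -> Z
  C (position 2) -> position (2+21) mod 26 = 23 -> X
  U (position 20) -> position (20+21) mod 26 = 15 -> P
  R (position 17) -> position (17+21) mod 26 = 12 -> M
  E (position 4) -> position (4+21) mod 26 = 25 -> Z
Result: NZXPMZ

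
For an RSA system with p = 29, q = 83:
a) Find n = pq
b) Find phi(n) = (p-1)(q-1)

Step 1: n = p * q = 29 * 83 = 2407.
Step 2: phi(n) = (p-1)(q-1) = 28 * 82 = 2296.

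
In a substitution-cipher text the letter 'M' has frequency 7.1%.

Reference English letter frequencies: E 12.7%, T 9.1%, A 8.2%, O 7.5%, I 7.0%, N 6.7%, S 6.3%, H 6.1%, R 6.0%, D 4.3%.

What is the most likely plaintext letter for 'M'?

Step 1: The observed frequency is 7.1%.
Step 2: Compare with English frequencies:
  E: 12.7% (difference: 5.6%)
  T: 9.1% (difference: 2.0%)
  A: 8.2% (difference: 1.1%)
  O: 7.5% (difference: 0.4%)
  I: 7.0% (difference: 0.1%) <-- closest
  N: 6.7% (difference: 0.4%)
  S: 6.3% (difference: 0.8%)
  H: 6.1% (difference: 1.0%)
  R: 6.0% (difference: 1.1%)
  D: 4.3% (difference: 2.8%)
Step 3: 'M' most likely represents 'I' (frequency 7.0%).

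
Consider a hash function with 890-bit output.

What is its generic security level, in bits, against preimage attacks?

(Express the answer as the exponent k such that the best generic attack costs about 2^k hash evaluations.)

Step 1: The hash has a 890-bit output.
Step 2: Preimage resistance means: given a digest h(x), it should be infeasible to find any input that hashes to it.
With a 890-bit output there are 2^890 possible digests, so a generic brute-force preimage search costs about 2^890 evaluations.
Step 3: Security level = 890 bits.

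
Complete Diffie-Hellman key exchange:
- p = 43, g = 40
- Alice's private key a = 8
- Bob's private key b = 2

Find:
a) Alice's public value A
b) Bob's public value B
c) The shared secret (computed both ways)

Step 1: A = g^a mod p = 40^8 mod 43 = 25.
Step 2: B = g^b mod p = 40^2 mod 43 = 9.
Step 3: Alice computes s = B^a mod p = 9^8 mod 43 = 23.
Step 4: Bob computes s = A^b mod p = 25^2 mod 43 = 23.
Both sides agree: shared secret = 23.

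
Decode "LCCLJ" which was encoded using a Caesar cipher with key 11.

Step 1: Reverse the shift by subtracting 11 from each letter position.
  L (position 11) -> position (11-11) mod 26 = 0 -> A
  C (position 2) -> position (2-11) mod 26 = 17 -> R
  C (position 2) -> position (2-11) mod 26 = 17 -> R
  L (position 11) -> position (11-11) mod 26 = 0 -> A
  J (position 9) -> position (9-11) mod 26 = 24 -> Y
Decrypted message: ARRAY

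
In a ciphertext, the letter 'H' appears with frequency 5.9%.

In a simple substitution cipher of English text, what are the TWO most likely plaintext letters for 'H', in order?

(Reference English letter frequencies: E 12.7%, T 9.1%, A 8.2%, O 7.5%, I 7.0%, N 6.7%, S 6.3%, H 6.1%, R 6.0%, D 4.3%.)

Step 1: Observed frequency of 'H' is 5.9%.
Step 2: Compute distances to each reference frequency and sort:
  R (6.0%): difference = 0.1% <-- BEST
  H (6.1%): difference = 0.2% <-- RUNNER-UP
  S (6.3%): difference = 0.4%
  N (6.7%): difference = 0.8%
  I (7.0%): difference = 1.1%
Step 3: Most likely is 'R' (6.0%, diff 0.1%); second most likely is 'H' (6.1%, diff 0.2%).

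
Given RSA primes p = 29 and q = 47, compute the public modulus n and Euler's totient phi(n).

Step 1: n = p * q = 29 * 47 = 1363.
Step 2: phi(n) = (p-1)(q-1) = 28 * 46 = 1288.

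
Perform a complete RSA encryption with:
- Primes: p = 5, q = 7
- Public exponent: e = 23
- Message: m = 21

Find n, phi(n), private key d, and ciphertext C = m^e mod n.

Step 1: n = 5 * 7 = 35.
Step 2: phi(n) = (5-1)(7-1) = 4 * 6 = 24.
Step 3: Find d = 23^(-1) mod 24 = 23.
  Verify: 23 * 23 = 529 = 1 (mod 24).
Step 4: C = 21^23 mod 35 = 21.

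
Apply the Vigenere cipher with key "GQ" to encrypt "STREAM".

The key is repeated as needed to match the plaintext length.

Step 1: Repeat key to match plaintext length:
  Plaintext: STREAM
  Key:       GQGQGQ
Step 2: Encrypt each letter:
  S(18) + G(6) = (18+6) mod 26 = 24 = Y
  T(19) + Q(16) = (19+16) mod 26 = 9 = J
  R(17) + G(6) = (17+6) mod 26 = 23 = X
  E(4) + Q(16) = (4+16) mod 26 = 20 = U
  A(0) + G(6) = (0+6) mod 26 = 6 = G
  M(12) + Q(16) = (12+16) mod 26 = 2 = C
Ciphertext: YJXUGC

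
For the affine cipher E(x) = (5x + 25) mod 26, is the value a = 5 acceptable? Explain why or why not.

Step 1: Compute gcd(5, 26).
Step 2: gcd(5, 26) = 1.
Since gcd = 1, 5 is coprime with 26, so it is a valid key.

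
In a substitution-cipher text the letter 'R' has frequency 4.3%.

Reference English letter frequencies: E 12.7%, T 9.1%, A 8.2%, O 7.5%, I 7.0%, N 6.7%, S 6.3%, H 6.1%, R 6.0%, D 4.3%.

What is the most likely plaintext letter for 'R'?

Step 1: The observed frequency is 4.3%.
Step 2: Compare with English frequencies:
  E: 12.7% (difference: 8.4%)
  T: 9.1% (difference: 4.8%)
  A: 8.2% (difference: 3.9%)
  O: 7.5% (difference: 3.2%)
  I: 7.0% (difference: 2.7%)
  N: 6.7% (difference: 2.4%)
  S: 6.3% (difference: 2.0%)
  H: 6.1% (difference: 1.8%)
  R: 6.0% (difference: 1.7%)
  D: 4.3% (difference: 0.0%) <-- closest
Step 3: 'R' most likely represents 'D' (frequency 4.3%).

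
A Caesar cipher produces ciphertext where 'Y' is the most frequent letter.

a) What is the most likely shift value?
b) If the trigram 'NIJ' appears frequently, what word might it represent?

Step 1: In English, 'E' is the most frequent letter (12.7%).
Step 2: The most frequent ciphertext letter is 'Y' (position 24).
Step 3: Shift = (24 - 4) mod 26 = 20.
Step 4: Decrypt 'NIJ' by shifting back 20:
  N -> T
  I -> O
  J -> P
Step 5: 'NIJ' decrypts to 'TOP'.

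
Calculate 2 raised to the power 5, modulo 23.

Step 1: Compute 2^5 mod 23 step by step, reducing modulo 23 at each step.
  2^1 mod 23 = 2
  2^2 mod 23 = (2 * 2) mod 23 = 4
  2^3 mod 23 = (4 * 2) mod 23 = 8
  2^4 mod 23 = (8 * 2) mod 23 = 16
  2^5 mod 23 = (16 * 2) mod 23 = 9
Step 2: Result = 9.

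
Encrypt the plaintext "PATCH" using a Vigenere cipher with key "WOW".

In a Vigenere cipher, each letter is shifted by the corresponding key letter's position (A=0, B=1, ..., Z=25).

Step 1: Repeat key to match plaintext length:
  Plaintext: PATCH
  Key:       WOWWO
Step 2: Encrypt each letter:
  P(15) + W(22) = (15+22) mod 26 = 11 = L
  A(0) + O(14) = (0+14) mod 26 = 14 = O
  T(19) + W(22) = (19+22) mod 26 = 15 = P
  C(2) + W(22) = (2+22) mod 26 = 24 = Y
  H(7) + O(14) = (7+14) mod 26 = 21 = V
Ciphertext: LOPYV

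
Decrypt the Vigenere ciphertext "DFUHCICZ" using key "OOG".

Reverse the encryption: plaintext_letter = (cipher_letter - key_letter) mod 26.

Step 1: Extend key: OOGOOGOO
Step 2: Decrypt each letter (c - k) mod 26:
  D(3) - O(14) = (3-14) mod 26 = 15 = P
  F(5) - O(14) = (5-14) mod 26 = 17 = R
  U(20) - G(6) = (20-6) mod 26 = 14 = O
  H(7) - O(14) = (7-14) mod 26 = 19 = T
  C(2) - O(14) = (2-14) mod 26 = 14 = O
  I(8) - G(6) = (8-6) mod 26 = 2 = C
  C(2) - O(14) = (2-14) mod 26 = 14 = O
  Z(25) - O(14) = (25-14) mod 26 = 11 = L
Plaintext: PROTOCOL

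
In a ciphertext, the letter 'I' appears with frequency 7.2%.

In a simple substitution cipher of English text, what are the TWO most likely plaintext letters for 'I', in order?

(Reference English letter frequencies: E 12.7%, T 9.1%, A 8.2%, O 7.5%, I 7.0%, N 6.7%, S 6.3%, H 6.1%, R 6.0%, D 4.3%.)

Step 1: Observed frequency of 'I' is 7.2%.
Step 2: Compute distances to each reference frequency and sort:
  I (7.0%): difference = 0.2% <-- BEST
  O (7.5%): difference = 0.3% <-- RUNNER-UP
  N (6.7%): difference = 0.5%
  S (6.3%): difference = 0.9%
  A (8.2%): difference = 1.0%
Step 3: Most likely is 'I' (7.0%, diff 0.2%); second most likely is 'O' (7.5%, diff 0.3%).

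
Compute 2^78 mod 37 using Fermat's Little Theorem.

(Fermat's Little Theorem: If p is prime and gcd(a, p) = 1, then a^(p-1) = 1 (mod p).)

Step 1: Since 37 is prime, by Fermat's Little Theorem: 2^36 = 1 (mod 37).
Step 2: Reduce exponent: 78 mod 36 = 6.
Step 3: So 2^78 = 2^6 (mod 37).
Step 4: 2^6 mod 37 = 27.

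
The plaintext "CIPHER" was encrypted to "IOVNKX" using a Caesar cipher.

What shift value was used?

Step 1: Compare first letters: C (position 2) -> I (position 8).
Step 2: Shift = (8 - 2) mod 26 = 6.
The shift value is 6.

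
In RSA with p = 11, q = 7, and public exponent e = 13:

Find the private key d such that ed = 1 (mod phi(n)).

Step 1: n = 11 * 7 = 77.
Step 2: phi(n) = 10 * 6 = 60.
Step 3: Find d such that 13 * d = 1 (mod 60).
Step 4: d = 13^(-1) mod 60 = 37.
Verification: 13 * 37 = 481 = 8 * 60 + 1.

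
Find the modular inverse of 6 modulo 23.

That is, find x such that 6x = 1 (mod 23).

Step 1: We need x such that 6 * x = 1 (mod 23).
Step 2: Using the extended Euclidean algorithm or trial:
  6 * 4 = 24 = 1 * 23 + 1.
Step 3: Since 24 mod 23 = 1, the inverse is x = 4.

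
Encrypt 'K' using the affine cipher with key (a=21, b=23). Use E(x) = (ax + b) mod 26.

Step 1: Convert 'K' to number: x = 10.
Step 2: E(10) = (21 * 10 + 23) mod 26 = 233 mod 26 = 25.
Step 3: Convert 25 back to letter: Z.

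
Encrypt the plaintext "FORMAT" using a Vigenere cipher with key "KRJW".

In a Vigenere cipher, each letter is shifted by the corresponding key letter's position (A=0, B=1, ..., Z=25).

Step 1: Repeat key to match plaintext length:
  Plaintext: FORMAT
  Key:       KRJWKR
Step 2: Encrypt each letter:
  F(5) + K(10) = (5+10) mod 26 = 15 = P
  O(14) + R(17) = (14+17) mod 26 = 5 = F
  R(17) + J(9) = (17+9) mod 26 = 0 = A
  M(12) + W(22) = (12+22) mod 26 = 8 = I
  A(0) + K(10) = (0+10) mod 26 = 10 = K
  T(19) + R(17) = (19+17) mod 26 = 10 = K
Ciphertext: PFAIKK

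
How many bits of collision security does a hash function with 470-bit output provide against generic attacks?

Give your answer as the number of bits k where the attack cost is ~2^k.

Step 1: The hash has a 470-bit output.
Step 2: Collision resistance means it should be infeasible to find any x != y with h(x) = h(y).
By the birthday bound, a generic collision search succeeds after about sqrt(2^470) = 2^(470/2) = 2^235 evaluations.
Step 3: Security level = 235 bits.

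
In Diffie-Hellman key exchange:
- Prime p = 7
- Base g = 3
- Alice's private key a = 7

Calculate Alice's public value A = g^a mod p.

Step 1: A = g^a mod p = 3^7 mod 7.
  3^1 mod 7 = 3
  3^2 mod 7 = (3 * 3) mod 7 = 2
  3^3 mod 7 = (2 * 3) mod 7 = 6
  3^4 mod 7 = (6 * 3) mod 7 = 4
  3^5 mod 7 = (4 * 3) mod 7 = 5
  3^6 mod 7 = (5 * 3) mod 7 = 1
  3^7 mod 7 = (1 * 3) mod 7 = 3
Result: A = 3.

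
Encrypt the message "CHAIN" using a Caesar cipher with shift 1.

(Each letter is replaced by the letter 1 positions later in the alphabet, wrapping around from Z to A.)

Step 1: For each letter, shift forward by 1 positions (mod 26).
  C (position 2) -> position (2+1) mod 26 = 3 -> D
  H (position 7) -> position (7+1) mod 26 = 8 -> I
  A (position 0) -> position (0+1) mod 26 = 1 -> B
  I (position 8) -> position (8+1) mod 26 = 9 -> J
  N (position 13) -> position (13+1) mod 26 = 14 -> O
Result: DIBJO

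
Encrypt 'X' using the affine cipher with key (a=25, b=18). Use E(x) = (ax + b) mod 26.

Step 1: Convert 'X' to number: x = 23.
Step 2: E(23) = (25 * 23 + 18) mod 26 = 593 mod 26 = 21.
Step 3: Convert 21 back to letter: V.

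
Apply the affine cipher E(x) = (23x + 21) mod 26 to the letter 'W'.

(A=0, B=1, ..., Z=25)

Step 1: Convert 'W' to number: x = 22.
Step 2: E(22) = (23 * 22 + 21) mod 26 = 527 mod 26 = 7.
Step 3: Convert 7 back to letter: H.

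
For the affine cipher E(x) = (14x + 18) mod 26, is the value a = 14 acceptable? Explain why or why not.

Step 1: Compute gcd(14, 26).
Step 2: gcd(14, 26) = 2.
Since gcd = 2 != 1, 14 shares a common factor with 26, so it cannot be used.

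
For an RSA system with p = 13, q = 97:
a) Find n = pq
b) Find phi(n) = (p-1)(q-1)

Step 1: n = p * q = 13 * 97 = 1261.
Step 2: phi(n) = (p-1)(q-1) = 12 * 96 = 1152.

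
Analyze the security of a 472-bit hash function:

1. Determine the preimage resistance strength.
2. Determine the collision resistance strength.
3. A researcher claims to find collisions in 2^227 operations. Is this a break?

Step 1: Preimage resistance requires brute-force of 2^472 operations.
Step 2: Collision resistance (birthday bound) = 2^(472/2) = 2^236.
Step 3: The claimed attack costs 2^227 operations.
Step 4: Since 2^227 < 2^236, the claimed attack beats the generic birthday bound, so collision resistance is broken.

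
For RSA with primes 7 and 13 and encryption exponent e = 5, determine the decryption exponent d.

Step 1: n = 7 * 13 = 91.
Step 2: phi(n) = 6 * 12 = 72.
Step 3: Find d such that 5 * d = 1 (mod 72).
Step 4: d = 5^(-1) mod 72 = 29.
Verification: 5 * 29 = 145 = 2 * 72 + 1.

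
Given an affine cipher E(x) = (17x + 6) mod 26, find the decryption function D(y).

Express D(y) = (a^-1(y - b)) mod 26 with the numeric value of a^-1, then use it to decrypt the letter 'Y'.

Step 1: Find a^-1, the modular inverse of 17 mod 26.
Step 2: We need 17 * a^-1 = 1 (mod 26).
Step 3: 17 * 23 = 391 = 15 * 26 + 1, so a^-1 = 23.
Step 4: D(y) = 23(y - 6) mod 26.
Step 5: Apply to 'Y' (y = 24): D(24) = 23 * (24 - 6) mod 26 = 23 * 18 mod 26 = 24 -> 'Y'.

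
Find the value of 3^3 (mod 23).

Step 1: Compute 3^3 mod 23 step by step, reducing modulo 23 at each step.
  3^1 mod 23 = 3
  3^2 mod 23 = (3 * 3) mod 23 = 9
  3^3 mod 23 = (9 * 3) mod 23 = 4
Step 2: Result = 4.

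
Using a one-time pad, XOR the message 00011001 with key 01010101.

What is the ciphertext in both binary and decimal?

Step 1: Write out the XOR operation bit by bit:
  Message: 00011001
  Key:     01010101
  XOR:     01001100
Step 2: Convert to decimal: 01001100 = 76.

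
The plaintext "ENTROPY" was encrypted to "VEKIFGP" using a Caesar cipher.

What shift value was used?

Step 1: Compare first letters: E (position 4) -> V (position 21).
Step 2: Shift = (21 - 4) mod 26 = 17.
The shift value is 17.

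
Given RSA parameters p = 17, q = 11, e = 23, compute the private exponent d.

Step 1: n = 17 * 11 = 187.
Step 2: phi(n) = 16 * 10 = 160.
Step 3: Find d such that 23 * d = 1 (mod 160).
Step 4: d = 23^(-1) mod 160 = 7.
Verification: 23 * 7 = 161 = 1 * 160 + 1.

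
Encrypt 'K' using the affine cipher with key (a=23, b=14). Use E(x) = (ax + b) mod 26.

Step 1: Convert 'K' to number: x = 10.
Step 2: E(10) = (23 * 10 + 14) mod 26 = 244 mod 26 = 10.
Step 3: Convert 10 back to letter: K.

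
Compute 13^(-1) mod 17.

Step 1: We need x such that 13 * x = 1 (mod 17).
Step 2: Using the extended Euclidean algorithm or trial:
  13 * 4 = 52 = 3 * 17 + 1.
Step 3: Since 52 mod 17 = 1, the inverse is x = 4.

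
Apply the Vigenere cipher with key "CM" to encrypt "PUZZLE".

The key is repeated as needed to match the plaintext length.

Step 1: Repeat key to match plaintext length:
  Plaintext: PUZZLE
  Key:       CMCMCM
Step 2: Encrypt each letter:
  P(15) + C(2) = (15+2) mod 26 = 17 = R
  U(20) + M(12) = (20+12) mod 26 = 6 = G
  Z(25) + C(2) = (25+2) mod 26 = 1 = B
  Z(25) + M(12) = (25+12) mod 26 = 11 = L
  L(11) + C(2) = (11+2) mod 26 = 13 = N
  E(4) + M(12) = (4+12) mod 26 = 16 = Q
Ciphertext: RGBLNQ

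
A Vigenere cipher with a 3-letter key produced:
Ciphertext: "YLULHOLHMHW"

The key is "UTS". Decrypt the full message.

Step 1: Key 'UTS' has length 3. Extended key: UTSUTSUTSUT
Step 2: Decrypt each position:
  Y(24) - U(20) = 4 = E
  L(11) - T(19) = 18 = S
  U(20) - S(18) = 2 = C
  L(11) - U(20) = 17 = R
  H(7) - T(19) = 14 = O
  O(14) - S(18) = 22 = W
  L(11) - U(20) = 17 = R
  H(7) - T(19) = 14 = O
  M(12) - S(18) = 20 = U
  H(7) - U(20) = 13 = N
  W(22) - T(19) = 3 = D
Plaintext: ESCROWROUND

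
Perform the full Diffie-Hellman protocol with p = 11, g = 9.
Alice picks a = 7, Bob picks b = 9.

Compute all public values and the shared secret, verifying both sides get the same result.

Step 1: A = g^a mod p = 9^7 mod 11 = 4.
Step 2: B = g^b mod p = 9^9 mod 11 = 5.
Step 3: Alice computes s = B^a mod p = 5^7 mod 11 = 3.
Step 4: Bob computes s = A^b mod p = 4^9 mod 11 = 3.
Both sides agree: shared secret = 3.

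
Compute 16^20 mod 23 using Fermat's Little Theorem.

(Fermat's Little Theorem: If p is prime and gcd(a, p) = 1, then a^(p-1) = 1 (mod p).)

Step 1: Since 23 is prime, by Fermat's Little Theorem: 16^22 = 1 (mod 23).
Step 2: Reduce exponent: 20 mod 22 = 20.
Step 3: So 16^20 = 16^20 (mod 23).
Step 4: 16^20 mod 23 = 8.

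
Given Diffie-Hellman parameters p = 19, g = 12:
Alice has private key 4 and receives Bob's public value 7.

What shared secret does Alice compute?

Step 1: s = B^a mod p = 7^4 mod 19.
  7^1 mod 19 = 7
  7^2 mod 19 = (7 * 7) mod 19 = 11
  7^3 mod 19 = (11 * 7) mod 19 = 1
  7^4 mod 19 = (1 * 7) mod 19 = 7
Result: shared secret = 7.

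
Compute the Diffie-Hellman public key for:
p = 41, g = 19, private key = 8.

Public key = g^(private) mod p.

Step 1: A = g^a mod p = 19^8 mod 41.
  19^1 mod 41 = 19
  19^2 mod 41 = (19 * 19) mod 41 = 33
  19^3 mod 41 = (33 * 19) mod 41 = 12
  19^4 mod 41 = (12 * 19) mod 41 = 23
  19^5 mod 41 = (23 * 19) mod 41 = 27
  19^6 mod 41 = (27 * 19) mod 41 = 21
  19^7 mod 41 = (21 * 19) mod 41 = 30
  19^8 mod 41 = (30 * 19) mod 41 = 37
Result: A = 37.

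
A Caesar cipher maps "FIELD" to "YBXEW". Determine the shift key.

Step 1: Compare first letters: F (position 5) -> Y (position 24).
Step 2: Shift = (24 - 5) mod 26 = 19.
The shift value is 19.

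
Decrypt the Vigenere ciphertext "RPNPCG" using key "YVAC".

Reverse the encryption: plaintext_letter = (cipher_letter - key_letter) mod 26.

Step 1: Extend key: YVACYV
Step 2: Decrypt each letter (c - k) mod 26:
  R(17) - Y(24) = (17-24) mod 26 = 19 = T
  P(15) - V(21) = (15-21) mod 26 = 20 = U
  N(13) - A(0) = (13-0) mod 26 = 13 = N
  P(15) - C(2) = (15-2) mod 26 = 13 = N
  C(2) - Y(24) = (2-24) mod 26 = 4 = E
  G(6) - V(21) = (6-21) mod 26 = 11 = L
Plaintext: TUNNEL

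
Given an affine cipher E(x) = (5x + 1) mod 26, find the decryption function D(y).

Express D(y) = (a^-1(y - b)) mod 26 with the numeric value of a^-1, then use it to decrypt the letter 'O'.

Step 1: Find a^-1, the modular inverse of 5 mod 26.
Step 2: We need 5 * a^-1 = 1 (mod 26).
Step 3: 5 * 21 = 105 = 4 * 26 + 1, so a^-1 = 21.
Step 4: D(y) = 21(y - 1) mod 26.
Step 5: Apply to 'O' (y = 14): D(14) = 21 * (14 - 1) mod 26 = 21 * 13 mod 26 = 13 -> 'N'.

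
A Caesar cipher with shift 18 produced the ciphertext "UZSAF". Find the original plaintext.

Step 1: Reverse the shift by subtracting 18 from each letter position.
  U (position 20) -> position (20-18) mod 26 = 2 -> C
  Z (position 25) -> position (25-18) mod 26 = 7 -> H
  S (position 18) -> position (18-18) mod 26 = 0 -> A
  A (position 0) -> position (0-18) mod 26 = 8 -> I
  F (position 5) -> position (5-18) mod 26 = 13 -> N
Decrypted message: CHAIN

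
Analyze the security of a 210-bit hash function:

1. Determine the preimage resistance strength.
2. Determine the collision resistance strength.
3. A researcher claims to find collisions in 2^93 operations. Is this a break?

Step 1: Preimage resistance requires brute-force of 2^210 operations.
Step 2: Collision resistance (birthday bound) = 2^(210/2) = 2^105.
Step 3: The claimed attack costs 2^93 operations.
Step 4: Since 2^93 < 2^105, the claimed attack beats the generic birthday bound, so collision resistance is broken.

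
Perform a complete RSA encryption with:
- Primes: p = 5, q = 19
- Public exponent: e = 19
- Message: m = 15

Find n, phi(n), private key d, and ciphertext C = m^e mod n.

Step 1: n = 5 * 19 = 95.
Step 2: phi(n) = (5-1)(19-1) = 4 * 18 = 72.
Step 3: Find d = 19^(-1) mod 72 = 19.
  Verify: 19 * 19 = 361 = 1 (mod 72).
Step 4: C = 15^19 mod 95 = 15.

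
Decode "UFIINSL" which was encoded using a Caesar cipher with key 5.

Step 1: Reverse the shift by subtracting 5 from each letter position.
  U (position 20) -> position (20-5) mod 26 = 15 -> P
  F (position 5) -> position (5-5) mod 26 = 0 -> A
  I (position 8) -> position (8-5) mod 26 = 3 -> D
  I (position 8) -> position (8-5) mod 26 = 3 -> D
  N (position 13) -> position (13-5) mod 26 = 8 -> I
  S (position 18) -> position (18-5) mod 26 = 13 -> N
  L (position 11) -> position (11-5) mod 26 = 6 -> G
Decrypted message: PADDING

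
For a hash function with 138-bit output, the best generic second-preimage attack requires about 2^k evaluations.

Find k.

Step 1: The hash has a 138-bit output.
Step 2: Second-preimage resistance means: given a specific input x, it should be infeasible to find a different y with h(y) = h(x).
With a 138-bit output, a generic search for a second preimage costs about 2^138 evaluations (each trial matches the fixed target with probability 2^-138).
Step 3: Security level = 138 bits.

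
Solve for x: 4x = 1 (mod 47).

Step 1: We need x such that 4 * x = 1 (mod 47).
Step 2: Using the extended Euclidean algorithm or trial:
  4 * 12 = 48 = 1 * 47 + 1.
Step 3: Since 48 mod 47 = 1, the inverse is x = 12.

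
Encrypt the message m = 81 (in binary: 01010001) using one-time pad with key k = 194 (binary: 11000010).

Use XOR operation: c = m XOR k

Step 1: Write out the XOR operation bit by bit:
  Message: 01010001
  Key:     11000010
  XOR:     10010011
Step 2: Convert to decimal: 10010011 = 147.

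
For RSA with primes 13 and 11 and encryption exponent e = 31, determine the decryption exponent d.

Step 1: n = 13 * 11 = 143.
Step 2: phi(n) = 12 * 10 = 120.
Step 3: Find d such that 31 * d = 1 (mod 120).
Step 4: d = 31^(-1) mod 120 = 31.
Verification: 31 * 31 = 961 = 8 * 120 + 1.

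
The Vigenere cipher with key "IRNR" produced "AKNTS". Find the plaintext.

Step 1: Extend key: IRNRI
Step 2: Decrypt each letter (c - k) mod 26:
  A(0) - I(8) = (0-8) mod 26 = 18 = S
  K(10) - R(17) = (10-17) mod 26 = 19 = T
  N(13) - N(13) = (13-13) mod 26 = 0 = A
  T(19) - R(17) = (19-17) mod 26 = 2 = C
  S(18) - I(8) = (18-8) mod 26 = 10 = K
Plaintext: STACK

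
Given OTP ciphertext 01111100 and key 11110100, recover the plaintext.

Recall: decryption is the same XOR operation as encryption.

Step 1: XOR ciphertext with key:
  Ciphertext: 01111100
  Key:        11110100
  XOR:        10001000
Step 2: Plaintext = 10001000 = 136 in decimal.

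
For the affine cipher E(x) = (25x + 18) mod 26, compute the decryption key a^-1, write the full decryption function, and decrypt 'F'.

Step 1: Find a^-1, the modular inverse of 25 mod 26.
Step 2: We need 25 * a^-1 = 1 (mod 26).
Step 3: 25 * 25 = 625 = 24 * 26 + 1, so a^-1 = 25.
Step 4: D(y) = 25(y - 18) mod 26.
Step 5: Apply to 'F' (y = 5): D(5) = 25 * (5 - 18) mod 26 = 25 * -13 mod 26 = 13 -> 'N'.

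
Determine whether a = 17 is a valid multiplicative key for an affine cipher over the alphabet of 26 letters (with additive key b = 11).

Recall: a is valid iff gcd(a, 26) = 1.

Step 1: Compute gcd(17, 26).
Step 2: gcd(17, 26) = 1.
Since gcd = 1, 17 is coprime with 26, so it is a valid key.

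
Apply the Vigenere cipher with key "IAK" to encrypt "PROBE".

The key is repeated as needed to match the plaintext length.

Step 1: Repeat key to match plaintext length:
  Plaintext: PROBE
  Key:       IAKIA
Step 2: Encrypt each letter:
  P(15) + I(8) = (15+8) mod 26 = 23 = X
  R(17) + A(0) = (17+0) mod 26 = 17 = R
  O(14) + K(10) = (14+10) mod 26 = 24 = Y
  B(1) + I(8) = (1+8) mod 26 = 9 = J
  E(4) + A(0) = (4+0) mod 26 = 4 = E
Ciphertext: XRYJE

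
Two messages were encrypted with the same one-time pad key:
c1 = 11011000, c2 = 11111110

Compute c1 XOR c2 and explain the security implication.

Step 1: c1 XOR c2 = (m1 XOR k) XOR (m2 XOR k).
Step 2: By XOR associativity/commutativity: = m1 XOR m2 XOR k XOR k = m1 XOR m2.
Step 3: 11011000 XOR 11111110 = 00100110 = 38.
Step 4: The key cancels out! An attacker learns m1 XOR m2 = 38, revealing the relationship between plaintexts.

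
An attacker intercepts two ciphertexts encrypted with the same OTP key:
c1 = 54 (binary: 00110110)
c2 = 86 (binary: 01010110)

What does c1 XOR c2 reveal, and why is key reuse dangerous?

Step 1: c1 XOR c2 = (m1 XOR k) XOR (m2 XOR k).
Step 2: By XOR associativity/commutativity: = m1 XOR m2 XOR k XOR k = m1 XOR m2.
Step 3: 00110110 XOR 01010110 = 01100000 = 96.
Step 4: The key cancels out! An attacker learns m1 XOR m2 = 96, revealing the relationship between plaintexts.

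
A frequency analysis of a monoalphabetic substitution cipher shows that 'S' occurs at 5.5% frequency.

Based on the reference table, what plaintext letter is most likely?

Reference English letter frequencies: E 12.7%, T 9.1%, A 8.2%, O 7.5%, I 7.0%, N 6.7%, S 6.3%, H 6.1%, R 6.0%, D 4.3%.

Step 1: The observed frequency is 5.5%.
Step 2: Compare with English frequencies:
  E: 12.7% (difference: 7.2%)
  T: 9.1% (difference: 3.6%)
  A: 8.2% (difference: 2.7%)
  O: 7.5% (difference: 2.0%)
  I: 7.0% (difference: 1.5%)
  N: 6.7% (difference: 1.2%)
  S: 6.3% (difference: 0.8%)
  H: 6.1% (difference: 0.6%)
  R: 6.0% (difference: 0.5%) <-- closest
  D: 4.3% (difference: 1.2%)
Step 3: 'S' most likely represents 'R' (frequency 6.0%).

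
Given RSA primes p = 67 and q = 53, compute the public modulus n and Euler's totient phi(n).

Step 1: n = p * q = 67 * 53 = 3551.
Step 2: phi(n) = (p-1)(q-1) = 66 * 52 = 3432.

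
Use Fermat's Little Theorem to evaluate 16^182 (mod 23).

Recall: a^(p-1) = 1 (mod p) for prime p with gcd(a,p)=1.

Step 1: Since 23 is prime, by Fermat's Little Theorem: 16^22 = 1 (mod 23).
Step 2: Reduce exponent: 182 mod 22 = 6.
Step 3: So 16^182 = 16^6 (mod 23).
Step 4: 16^6 mod 23 = 4.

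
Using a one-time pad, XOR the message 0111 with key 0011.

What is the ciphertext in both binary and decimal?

Step 1: Write out the XOR operation bit by bit:
  Message: 0111
  Key:     0011
  XOR:     0100
Step 2: Convert to decimal: 0100 = 4.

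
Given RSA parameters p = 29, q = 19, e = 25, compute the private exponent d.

Step 1: n = 29 * 19 = 551.
Step 2: phi(n) = 28 * 18 = 504.
Step 3: Find d such that 25 * d = 1 (mod 504).
Step 4: d = 25^(-1) mod 504 = 121.
Verification: 25 * 121 = 3025 = 6 * 504 + 1.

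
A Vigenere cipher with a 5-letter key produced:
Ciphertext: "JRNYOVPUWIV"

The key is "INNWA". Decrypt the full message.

Step 1: Key 'INNWA' has length 5. Extended key: INNWAINNWAI
Step 2: Decrypt each position:
  J(9) - I(8) = 1 = B
  R(17) - N(13) = 4 = E
  N(13) - N(13) = 0 = A
  Y(24) - W(22) = 2 = C
  O(14) - A(0) = 14 = O
  V(21) - I(8) = 13 = N
  P(15) - N(13) = 2 = C
  U(20) - N(13) = 7 = H
  W(22) - W(22) = 0 = A
  I(8) - A(0) = 8 = I
  V(21) - I(8) = 13 = N
Plaintext: BEACONCHAIN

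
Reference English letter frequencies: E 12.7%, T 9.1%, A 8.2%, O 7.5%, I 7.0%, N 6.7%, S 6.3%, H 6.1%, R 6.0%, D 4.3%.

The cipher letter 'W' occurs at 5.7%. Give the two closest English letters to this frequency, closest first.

Step 1: Observed frequency of 'W' is 5.7%.
Step 2: Compute distances to each reference frequency and sort:
  R (6.0%): difference = 0.3% <-- BEST
  H (6.1%): difference = 0.4% <-- RUNNER-UP
  S (6.3%): difference = 0.6%
  N (6.7%): difference = 1.0%
  I (7.0%): difference = 1.3%
Step 3: Most likely is 'R' (6.0%, diff 0.3%); second most likely is 'H' (6.1%, diff 0.4%).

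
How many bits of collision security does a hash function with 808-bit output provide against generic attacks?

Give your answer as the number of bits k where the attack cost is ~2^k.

Step 1: The hash has a 808-bit output.
Step 2: Collision resistance means it should be infeasible to find any x != y with h(x) = h(y).
By the birthday bound, a generic collision search succeeds after about sqrt(2^808) = 2^(808/2) = 2^404 evaluations.
Step 3: Security level = 404 bits.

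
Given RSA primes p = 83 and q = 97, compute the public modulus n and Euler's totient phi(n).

Step 1: n = p * q = 83 * 97 = 8051.
Step 2: phi(n) = (p-1)(q-1) = 82 * 96 = 7872.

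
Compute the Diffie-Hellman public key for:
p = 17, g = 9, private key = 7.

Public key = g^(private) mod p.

Step 1: A = g^a mod p = 9^7 mod 17.
  9^1 mod 17 = 9
  9^2 mod 17 = (9 * 9) mod 17 = 13
  9^3 mod 17 = (13 * 9) mod 17 = 15
  9^4 mod 17 = (15 * 9) mod 17 = 16
  9^5 mod 17 = (16 * 9) mod 17 = 8
  9^6 mod 17 = (8 * 9) mod 17 = 4
  9^7 mod 17 = (4 * 9) mod 17 = 2
Result: A = 2.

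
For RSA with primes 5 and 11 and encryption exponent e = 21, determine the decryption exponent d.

Step 1: n = 5 * 11 = 55.
Step 2: phi(n) = 4 * 10 = 40.
Step 3: Find d such that 21 * d = 1 (mod 40).
Step 4: d = 21^(-1) mod 40 = 21.
Verification: 21 * 21 = 441 = 11 * 40 + 1.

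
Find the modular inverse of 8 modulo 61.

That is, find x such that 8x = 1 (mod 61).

Step 1: We need x such that 8 * x = 1 (mod 61).
Step 2: Using the extended Euclidean algorithm or trial:
  8 * 23 = 184 = 3 * 61 + 1.
Step 3: Since 184 mod 61 = 1, the inverse is x = 23.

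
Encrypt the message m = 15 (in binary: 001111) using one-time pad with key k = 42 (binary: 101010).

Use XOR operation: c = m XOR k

Step 1: Write out the XOR operation bit by bit:
  Message: 001111
  Key:     101010
  XOR:     100101
Step 2: Convert to decimal: 100101 = 37.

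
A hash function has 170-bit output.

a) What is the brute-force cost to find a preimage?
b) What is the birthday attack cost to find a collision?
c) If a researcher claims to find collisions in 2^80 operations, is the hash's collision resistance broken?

Step 1: Preimage resistance requires brute-force of 2^170 operations.
Step 2: Collision resistance (birthday bound) = 2^(170/2) = 2^85.
Step 3: The claimed attack costs 2^80 operations.
Step 4: Since 2^80 < 2^85, the claimed attack beats the generic birthday bound, so collision resistance is broken.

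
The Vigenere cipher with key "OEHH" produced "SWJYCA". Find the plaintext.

Step 1: Extend key: OEHHOE
Step 2: Decrypt each letter (c - k) mod 26:
  S(18) - O(14) = (18-14) mod 26 = 4 = E
  W(22) - E(4) = (22-4) mod 26 = 18 = S
  J(9) - H(7) = (9-7) mod 26 = 2 = C
  Y(24) - H(7) = (24-7) mod 26 = 17 = R
  C(2) - O(14) = (2-14) mod 26 = 14 = O
  A(0) - E(4) = (0-4) mod 26 = 22 = W
Plaintext: ESCROW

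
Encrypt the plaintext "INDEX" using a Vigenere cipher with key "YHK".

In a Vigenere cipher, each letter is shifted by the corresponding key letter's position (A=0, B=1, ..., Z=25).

Step 1: Repeat key to match plaintext length:
  Plaintext: INDEX
  Key:       YHKYH
Step 2: Encrypt each letter:
  I(8) + Y(24) = (8+24) mod 26 = 6 = G
  N(13) + H(7) = (13+7) mod 26 = 20 = U
  D(3) + K(10) = (3+10) mod 26 = 13 = N
  E(4) + Y(24) = (4+24) mod 26 = 2 = C
  X(23) + H(7) = (23+7) mod 26 = 4 = E
Ciphertext: GUNCE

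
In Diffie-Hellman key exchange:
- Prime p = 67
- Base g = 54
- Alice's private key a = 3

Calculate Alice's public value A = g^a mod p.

Step 1: A = g^a mod p = 54^3 mod 67.
  54^1 mod 67 = 54
  54^2 mod 67 = (54 * 54) mod 67 = 35
  54^3 mod 67 = (35 * 54) mod 67 = 14
Result: A = 14.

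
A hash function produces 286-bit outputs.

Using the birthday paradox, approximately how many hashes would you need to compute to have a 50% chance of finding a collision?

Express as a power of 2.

Step 1: The birthday paradox gives collision probability ~50% after sqrt(2^n) = 2^(n/2) hashes.
Step 2: For 286-bit output: 2^(286/2) = 2^143.
Step 3: Approximately 2^143 hash computations needed.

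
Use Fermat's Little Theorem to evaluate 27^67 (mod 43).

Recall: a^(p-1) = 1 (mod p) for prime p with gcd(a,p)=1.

Step 1: Since 43 is prime, by Fermat's Little Theorem: 27^42 = 1 (mod 43).
Step 2: Reduce exponent: 67 mod 42 = 25.
Step 3: So 27^67 = 27^25 (mod 43).
Step 4: 27^25 mod 43 = 39.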